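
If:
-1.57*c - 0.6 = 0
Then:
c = -0.38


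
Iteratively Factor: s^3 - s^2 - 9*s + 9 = (s - 1)*(s^2 - 9) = (s - 3)*(s - 1)*(s + 3)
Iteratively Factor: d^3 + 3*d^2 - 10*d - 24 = (d + 4)*(d^2 - d - 6) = (d + 2)*(d + 4)*(d - 3)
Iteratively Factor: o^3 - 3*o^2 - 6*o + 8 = (o - 4)*(o^2 + o - 2) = (o - 4)*(o + 2)*(o - 1)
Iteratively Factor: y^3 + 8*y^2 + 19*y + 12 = (y + 4)*(y^2 + 4*y + 3) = (y + 1)*(y + 4)*(y + 3)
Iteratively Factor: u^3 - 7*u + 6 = (u + 3)*(u^2 - 3*u + 2) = (u - 2)*(u + 3)*(u - 1)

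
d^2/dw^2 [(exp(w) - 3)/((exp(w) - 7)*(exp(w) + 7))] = (exp(4*w) - 12*exp(3*w) + 294*exp(2*w) - 588*exp(w) + 2401)*exp(w)/(exp(6*w) - 147*exp(4*w) + 7203*exp(2*w) - 117649)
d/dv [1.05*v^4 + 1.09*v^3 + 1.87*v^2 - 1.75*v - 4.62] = 4.2*v^3 + 3.27*v^2 + 3.74*v - 1.75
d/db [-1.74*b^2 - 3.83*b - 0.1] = -3.48*b - 3.83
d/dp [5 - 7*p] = -7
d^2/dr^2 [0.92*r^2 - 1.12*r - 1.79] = 1.84000000000000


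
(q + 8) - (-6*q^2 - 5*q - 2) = 6*q^2 + 6*q + 10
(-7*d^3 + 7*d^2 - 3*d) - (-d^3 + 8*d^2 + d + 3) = -6*d^3 - d^2 - 4*d - 3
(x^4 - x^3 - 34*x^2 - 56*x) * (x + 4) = x^5 + 3*x^4 - 38*x^3 - 192*x^2 - 224*x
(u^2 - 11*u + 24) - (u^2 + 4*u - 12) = 36 - 15*u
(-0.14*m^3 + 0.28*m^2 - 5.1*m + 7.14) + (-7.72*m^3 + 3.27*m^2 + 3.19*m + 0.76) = -7.86*m^3 + 3.55*m^2 - 1.91*m + 7.9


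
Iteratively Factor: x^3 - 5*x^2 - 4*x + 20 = (x + 2)*(x^2 - 7*x + 10) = (x - 5)*(x + 2)*(x - 2)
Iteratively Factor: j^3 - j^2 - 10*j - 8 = (j + 2)*(j^2 - 3*j - 4) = (j - 4)*(j + 2)*(j + 1)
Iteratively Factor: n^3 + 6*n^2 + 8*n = (n)*(n^2 + 6*n + 8) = n*(n + 2)*(n + 4)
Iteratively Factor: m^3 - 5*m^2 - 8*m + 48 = (m - 4)*(m^2 - m - 12) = (m - 4)^2*(m + 3)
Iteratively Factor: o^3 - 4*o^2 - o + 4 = (o - 4)*(o^2 - 1) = (o - 4)*(o + 1)*(o - 1)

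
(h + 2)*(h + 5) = h^2 + 7*h + 10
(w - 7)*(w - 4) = w^2 - 11*w + 28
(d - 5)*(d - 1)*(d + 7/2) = d^3 - 5*d^2/2 - 16*d + 35/2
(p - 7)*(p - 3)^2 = p^3 - 13*p^2 + 51*p - 63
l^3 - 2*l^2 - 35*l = l*(l - 7)*(l + 5)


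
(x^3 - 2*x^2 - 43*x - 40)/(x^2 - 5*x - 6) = (x^2 - 3*x - 40)/(x - 6)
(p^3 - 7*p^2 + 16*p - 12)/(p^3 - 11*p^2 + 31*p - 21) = (p^2 - 4*p + 4)/(p^2 - 8*p + 7)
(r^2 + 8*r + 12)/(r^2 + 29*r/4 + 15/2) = 4*(r + 2)/(4*r + 5)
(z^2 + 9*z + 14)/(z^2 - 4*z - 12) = (z + 7)/(z - 6)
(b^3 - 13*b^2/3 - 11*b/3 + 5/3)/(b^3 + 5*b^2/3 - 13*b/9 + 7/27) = 9*(b^2 - 4*b - 5)/(9*b^2 + 18*b - 7)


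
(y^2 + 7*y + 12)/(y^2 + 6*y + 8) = (y + 3)/(y + 2)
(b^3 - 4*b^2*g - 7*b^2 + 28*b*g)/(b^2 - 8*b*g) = (b^2 - 4*b*g - 7*b + 28*g)/(b - 8*g)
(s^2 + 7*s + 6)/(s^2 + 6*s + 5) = (s + 6)/(s + 5)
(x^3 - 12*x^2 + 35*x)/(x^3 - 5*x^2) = (x - 7)/x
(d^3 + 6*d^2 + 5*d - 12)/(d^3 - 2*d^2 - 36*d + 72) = (d^3 + 6*d^2 + 5*d - 12)/(d^3 - 2*d^2 - 36*d + 72)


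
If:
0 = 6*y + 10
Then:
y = -5/3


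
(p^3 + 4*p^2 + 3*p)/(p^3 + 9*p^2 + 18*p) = (p + 1)/(p + 6)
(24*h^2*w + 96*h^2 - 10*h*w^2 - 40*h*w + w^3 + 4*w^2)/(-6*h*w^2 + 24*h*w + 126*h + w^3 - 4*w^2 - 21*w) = (-4*h*w - 16*h + w^2 + 4*w)/(w^2 - 4*w - 21)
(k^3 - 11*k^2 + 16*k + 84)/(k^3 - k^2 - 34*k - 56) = (k - 6)/(k + 4)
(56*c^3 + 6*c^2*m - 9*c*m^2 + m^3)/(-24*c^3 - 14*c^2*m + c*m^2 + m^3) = (-7*c + m)/(3*c + m)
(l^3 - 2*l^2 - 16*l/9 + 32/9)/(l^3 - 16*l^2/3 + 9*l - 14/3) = (9*l^2 - 16)/(3*(3*l^2 - 10*l + 7))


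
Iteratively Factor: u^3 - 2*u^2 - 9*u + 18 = (u + 3)*(u^2 - 5*u + 6) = (u - 3)*(u + 3)*(u - 2)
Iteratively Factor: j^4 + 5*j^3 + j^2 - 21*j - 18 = (j - 2)*(j^3 + 7*j^2 + 15*j + 9) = (j - 2)*(j + 3)*(j^2 + 4*j + 3) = (j - 2)*(j + 1)*(j + 3)*(j + 3)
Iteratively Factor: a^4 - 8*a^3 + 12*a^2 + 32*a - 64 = (a - 4)*(a^3 - 4*a^2 - 4*a + 16) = (a - 4)^2*(a^2 - 4) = (a - 4)^2*(a + 2)*(a - 2)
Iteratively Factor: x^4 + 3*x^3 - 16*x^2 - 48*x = (x - 4)*(x^3 + 7*x^2 + 12*x) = (x - 4)*(x + 3)*(x^2 + 4*x) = x*(x - 4)*(x + 3)*(x + 4)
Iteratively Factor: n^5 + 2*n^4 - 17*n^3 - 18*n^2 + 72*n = (n + 3)*(n^4 - n^3 - 14*n^2 + 24*n) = (n + 3)*(n + 4)*(n^3 - 5*n^2 + 6*n) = (n - 2)*(n + 3)*(n + 4)*(n^2 - 3*n) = (n - 3)*(n - 2)*(n + 3)*(n + 4)*(n)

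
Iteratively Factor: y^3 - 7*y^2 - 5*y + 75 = (y + 3)*(y^2 - 10*y + 25) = (y - 5)*(y + 3)*(y - 5)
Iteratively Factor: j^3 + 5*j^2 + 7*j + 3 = (j + 1)*(j^2 + 4*j + 3) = (j + 1)*(j + 3)*(j + 1)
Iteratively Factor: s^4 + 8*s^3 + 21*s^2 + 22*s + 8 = (s + 1)*(s^3 + 7*s^2 + 14*s + 8) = (s + 1)^2*(s^2 + 6*s + 8) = (s + 1)^2*(s + 2)*(s + 4)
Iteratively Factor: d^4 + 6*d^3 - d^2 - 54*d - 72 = (d + 3)*(d^3 + 3*d^2 - 10*d - 24) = (d + 3)*(d + 4)*(d^2 - d - 6) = (d - 3)*(d + 3)*(d + 4)*(d + 2)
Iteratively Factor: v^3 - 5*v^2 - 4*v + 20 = (v - 5)*(v^2 - 4) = (v - 5)*(v + 2)*(v - 2)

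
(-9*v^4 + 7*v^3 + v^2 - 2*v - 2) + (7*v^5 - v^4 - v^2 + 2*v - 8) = 7*v^5 - 10*v^4 + 7*v^3 - 10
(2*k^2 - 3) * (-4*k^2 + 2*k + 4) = -8*k^4 + 4*k^3 + 20*k^2 - 6*k - 12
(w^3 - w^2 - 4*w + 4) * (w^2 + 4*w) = w^5 + 3*w^4 - 8*w^3 - 12*w^2 + 16*w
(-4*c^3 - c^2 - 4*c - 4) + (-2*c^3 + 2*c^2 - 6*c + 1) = -6*c^3 + c^2 - 10*c - 3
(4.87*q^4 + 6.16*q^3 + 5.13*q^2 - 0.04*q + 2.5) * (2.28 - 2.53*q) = -12.3211*q^5 - 4.4812*q^4 + 1.0659*q^3 + 11.7976*q^2 - 6.4162*q + 5.7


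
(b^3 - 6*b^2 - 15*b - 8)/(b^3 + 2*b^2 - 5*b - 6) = (b^2 - 7*b - 8)/(b^2 + b - 6)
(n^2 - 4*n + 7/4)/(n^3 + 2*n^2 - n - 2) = (n^2 - 4*n + 7/4)/(n^3 + 2*n^2 - n - 2)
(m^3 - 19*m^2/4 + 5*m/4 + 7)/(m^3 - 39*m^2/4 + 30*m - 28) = (m + 1)/(m - 4)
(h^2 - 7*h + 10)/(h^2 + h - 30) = (h - 2)/(h + 6)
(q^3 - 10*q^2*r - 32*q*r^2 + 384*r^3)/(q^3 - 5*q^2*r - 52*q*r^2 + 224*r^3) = (q^2 - 2*q*r - 48*r^2)/(q^2 + 3*q*r - 28*r^2)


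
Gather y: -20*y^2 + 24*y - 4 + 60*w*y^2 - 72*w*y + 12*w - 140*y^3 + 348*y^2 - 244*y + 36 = 12*w - 140*y^3 + y^2*(60*w + 328) + y*(-72*w - 220) + 32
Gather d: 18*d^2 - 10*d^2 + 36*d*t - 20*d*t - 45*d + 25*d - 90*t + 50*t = 8*d^2 + d*(16*t - 20) - 40*t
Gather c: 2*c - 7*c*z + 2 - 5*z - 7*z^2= c*(2 - 7*z) - 7*z^2 - 5*z + 2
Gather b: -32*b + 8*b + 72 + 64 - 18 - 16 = 102 - 24*b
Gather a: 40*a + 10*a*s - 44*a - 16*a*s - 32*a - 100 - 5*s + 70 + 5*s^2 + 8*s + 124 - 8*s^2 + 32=a*(-6*s - 36) - 3*s^2 + 3*s + 126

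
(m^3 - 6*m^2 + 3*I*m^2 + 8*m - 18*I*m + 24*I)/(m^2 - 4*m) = m - 2 + 3*I - 6*I/m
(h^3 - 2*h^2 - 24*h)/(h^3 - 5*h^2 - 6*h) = (h + 4)/(h + 1)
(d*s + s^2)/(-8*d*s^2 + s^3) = (d + s)/(s*(-8*d + s))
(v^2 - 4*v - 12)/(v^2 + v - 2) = (v - 6)/(v - 1)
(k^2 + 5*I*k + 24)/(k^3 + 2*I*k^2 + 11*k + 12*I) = (k + 8*I)/(k^2 + 5*I*k - 4)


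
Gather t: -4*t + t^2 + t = t^2 - 3*t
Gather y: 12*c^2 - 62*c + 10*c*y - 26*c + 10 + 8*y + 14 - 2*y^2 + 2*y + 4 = 12*c^2 - 88*c - 2*y^2 + y*(10*c + 10) + 28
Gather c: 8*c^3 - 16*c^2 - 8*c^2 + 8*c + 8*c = 8*c^3 - 24*c^2 + 16*c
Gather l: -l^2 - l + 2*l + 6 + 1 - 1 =-l^2 + l + 6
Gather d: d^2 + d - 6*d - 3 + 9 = d^2 - 5*d + 6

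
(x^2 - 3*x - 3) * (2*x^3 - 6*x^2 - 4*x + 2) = 2*x^5 - 12*x^4 + 8*x^3 + 32*x^2 + 6*x - 6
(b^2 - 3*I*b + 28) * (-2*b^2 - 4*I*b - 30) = -2*b^4 + 2*I*b^3 - 98*b^2 - 22*I*b - 840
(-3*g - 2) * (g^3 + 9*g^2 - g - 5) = -3*g^4 - 29*g^3 - 15*g^2 + 17*g + 10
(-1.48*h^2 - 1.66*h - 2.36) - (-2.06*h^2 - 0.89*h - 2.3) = 0.58*h^2 - 0.77*h - 0.0600000000000001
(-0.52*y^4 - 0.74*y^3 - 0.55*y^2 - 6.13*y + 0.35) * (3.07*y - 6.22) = -1.5964*y^5 + 0.9626*y^4 + 2.9143*y^3 - 15.3981*y^2 + 39.2031*y - 2.177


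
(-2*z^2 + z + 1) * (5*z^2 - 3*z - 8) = -10*z^4 + 11*z^3 + 18*z^2 - 11*z - 8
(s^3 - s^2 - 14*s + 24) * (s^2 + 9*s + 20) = s^5 + 8*s^4 - 3*s^3 - 122*s^2 - 64*s + 480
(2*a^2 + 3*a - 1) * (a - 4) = 2*a^3 - 5*a^2 - 13*a + 4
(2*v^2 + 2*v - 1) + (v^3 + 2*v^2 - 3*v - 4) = v^3 + 4*v^2 - v - 5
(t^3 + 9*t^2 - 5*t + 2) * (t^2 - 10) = t^5 + 9*t^4 - 15*t^3 - 88*t^2 + 50*t - 20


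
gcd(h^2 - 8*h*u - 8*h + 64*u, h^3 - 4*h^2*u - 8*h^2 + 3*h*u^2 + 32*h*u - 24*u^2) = h - 8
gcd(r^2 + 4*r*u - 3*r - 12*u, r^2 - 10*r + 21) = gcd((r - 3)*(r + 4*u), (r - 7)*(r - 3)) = r - 3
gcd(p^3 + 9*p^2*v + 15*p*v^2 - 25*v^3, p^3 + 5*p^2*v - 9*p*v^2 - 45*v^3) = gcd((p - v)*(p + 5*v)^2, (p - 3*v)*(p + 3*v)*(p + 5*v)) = p + 5*v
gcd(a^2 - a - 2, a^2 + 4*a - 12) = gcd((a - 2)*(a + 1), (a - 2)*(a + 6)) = a - 2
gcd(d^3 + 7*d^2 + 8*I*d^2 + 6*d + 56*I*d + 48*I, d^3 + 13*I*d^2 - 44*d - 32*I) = d + 8*I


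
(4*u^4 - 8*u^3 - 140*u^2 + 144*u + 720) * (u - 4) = 4*u^5 - 24*u^4 - 108*u^3 + 704*u^2 + 144*u - 2880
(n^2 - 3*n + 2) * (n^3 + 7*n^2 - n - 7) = n^5 + 4*n^4 - 20*n^3 + 10*n^2 + 19*n - 14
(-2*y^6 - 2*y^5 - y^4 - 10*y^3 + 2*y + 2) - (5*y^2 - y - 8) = -2*y^6 - 2*y^5 - y^4 - 10*y^3 - 5*y^2 + 3*y + 10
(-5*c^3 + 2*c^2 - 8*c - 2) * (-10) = 50*c^3 - 20*c^2 + 80*c + 20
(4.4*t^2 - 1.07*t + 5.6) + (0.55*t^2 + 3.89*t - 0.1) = 4.95*t^2 + 2.82*t + 5.5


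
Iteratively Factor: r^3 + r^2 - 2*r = (r + 2)*(r^2 - r) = r*(r + 2)*(r - 1)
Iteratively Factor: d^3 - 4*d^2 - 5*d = (d - 5)*(d^2 + d) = (d - 5)*(d + 1)*(d)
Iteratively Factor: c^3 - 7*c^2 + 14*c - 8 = (c - 2)*(c^2 - 5*c + 4) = (c - 4)*(c - 2)*(c - 1)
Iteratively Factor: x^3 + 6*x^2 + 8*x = (x)*(x^2 + 6*x + 8) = x*(x + 2)*(x + 4)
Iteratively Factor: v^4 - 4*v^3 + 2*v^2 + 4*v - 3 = (v - 3)*(v^3 - v^2 - v + 1) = (v - 3)*(v - 1)*(v^2 - 1) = (v - 3)*(v - 1)^2*(v + 1)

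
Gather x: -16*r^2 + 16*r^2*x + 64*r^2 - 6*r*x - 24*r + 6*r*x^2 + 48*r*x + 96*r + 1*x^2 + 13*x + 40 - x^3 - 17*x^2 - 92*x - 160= 48*r^2 + 72*r - x^3 + x^2*(6*r - 16) + x*(16*r^2 + 42*r - 79) - 120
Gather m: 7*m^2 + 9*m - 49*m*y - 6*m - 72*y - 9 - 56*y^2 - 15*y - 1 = 7*m^2 + m*(3 - 49*y) - 56*y^2 - 87*y - 10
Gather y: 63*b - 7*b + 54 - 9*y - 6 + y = 56*b - 8*y + 48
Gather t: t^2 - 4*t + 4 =t^2 - 4*t + 4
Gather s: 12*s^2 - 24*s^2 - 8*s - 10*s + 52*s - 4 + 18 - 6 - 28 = -12*s^2 + 34*s - 20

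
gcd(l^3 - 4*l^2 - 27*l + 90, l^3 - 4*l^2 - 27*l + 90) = l^3 - 4*l^2 - 27*l + 90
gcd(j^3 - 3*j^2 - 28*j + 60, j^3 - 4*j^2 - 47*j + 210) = j - 6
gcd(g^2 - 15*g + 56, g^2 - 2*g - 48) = g - 8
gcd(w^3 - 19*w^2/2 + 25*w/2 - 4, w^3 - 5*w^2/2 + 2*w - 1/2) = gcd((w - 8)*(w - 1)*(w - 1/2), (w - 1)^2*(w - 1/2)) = w^2 - 3*w/2 + 1/2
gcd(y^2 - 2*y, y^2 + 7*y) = y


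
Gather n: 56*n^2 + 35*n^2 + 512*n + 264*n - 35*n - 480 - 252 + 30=91*n^2 + 741*n - 702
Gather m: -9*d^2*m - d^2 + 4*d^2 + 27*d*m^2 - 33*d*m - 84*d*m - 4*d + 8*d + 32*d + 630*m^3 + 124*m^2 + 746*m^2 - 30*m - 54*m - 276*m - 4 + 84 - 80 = 3*d^2 + 36*d + 630*m^3 + m^2*(27*d + 870) + m*(-9*d^2 - 117*d - 360)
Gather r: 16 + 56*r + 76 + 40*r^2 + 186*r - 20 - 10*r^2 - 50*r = 30*r^2 + 192*r + 72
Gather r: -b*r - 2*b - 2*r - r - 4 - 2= -2*b + r*(-b - 3) - 6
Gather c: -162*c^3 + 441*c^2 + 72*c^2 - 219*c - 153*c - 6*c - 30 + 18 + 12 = -162*c^3 + 513*c^2 - 378*c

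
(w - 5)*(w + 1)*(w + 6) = w^3 + 2*w^2 - 29*w - 30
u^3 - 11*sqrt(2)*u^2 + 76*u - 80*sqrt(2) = (u - 5*sqrt(2))*(u - 4*sqrt(2))*(u - 2*sqrt(2))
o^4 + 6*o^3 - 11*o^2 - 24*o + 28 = (o - 2)*(o - 1)*(o + 2)*(o + 7)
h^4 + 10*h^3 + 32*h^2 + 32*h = h*(h + 2)*(h + 4)^2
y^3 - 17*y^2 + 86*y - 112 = (y - 8)*(y - 7)*(y - 2)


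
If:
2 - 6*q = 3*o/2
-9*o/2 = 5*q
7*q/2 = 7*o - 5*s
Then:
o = -20/39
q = 6/13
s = -203/195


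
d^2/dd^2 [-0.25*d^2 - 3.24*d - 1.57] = -0.500000000000000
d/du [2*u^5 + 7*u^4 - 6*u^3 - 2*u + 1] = 10*u^4 + 28*u^3 - 18*u^2 - 2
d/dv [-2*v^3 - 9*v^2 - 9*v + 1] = -6*v^2 - 18*v - 9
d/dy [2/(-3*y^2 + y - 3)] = 2*(6*y - 1)/(3*y^2 - y + 3)^2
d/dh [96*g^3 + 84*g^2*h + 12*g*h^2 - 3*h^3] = 84*g^2 + 24*g*h - 9*h^2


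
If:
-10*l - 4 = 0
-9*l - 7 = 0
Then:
No Solution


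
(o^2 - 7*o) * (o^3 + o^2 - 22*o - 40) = o^5 - 6*o^4 - 29*o^3 + 114*o^2 + 280*o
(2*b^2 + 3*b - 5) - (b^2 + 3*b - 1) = b^2 - 4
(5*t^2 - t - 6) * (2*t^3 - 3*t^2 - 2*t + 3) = 10*t^5 - 17*t^4 - 19*t^3 + 35*t^2 + 9*t - 18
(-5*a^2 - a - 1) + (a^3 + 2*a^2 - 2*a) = a^3 - 3*a^2 - 3*a - 1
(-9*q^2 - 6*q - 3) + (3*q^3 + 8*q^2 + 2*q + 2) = 3*q^3 - q^2 - 4*q - 1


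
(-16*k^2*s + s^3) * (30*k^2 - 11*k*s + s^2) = -480*k^4*s + 176*k^3*s^2 + 14*k^2*s^3 - 11*k*s^4 + s^5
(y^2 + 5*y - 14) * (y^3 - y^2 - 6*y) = y^5 + 4*y^4 - 25*y^3 - 16*y^2 + 84*y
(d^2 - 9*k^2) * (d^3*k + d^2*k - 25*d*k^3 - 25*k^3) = d^5*k + d^4*k - 34*d^3*k^3 - 34*d^2*k^3 + 225*d*k^5 + 225*k^5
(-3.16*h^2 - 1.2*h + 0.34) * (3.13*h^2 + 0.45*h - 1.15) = -9.8908*h^4 - 5.178*h^3 + 4.1582*h^2 + 1.533*h - 0.391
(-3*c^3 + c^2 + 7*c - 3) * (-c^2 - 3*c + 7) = 3*c^5 + 8*c^4 - 31*c^3 - 11*c^2 + 58*c - 21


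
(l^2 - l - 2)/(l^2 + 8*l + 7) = (l - 2)/(l + 7)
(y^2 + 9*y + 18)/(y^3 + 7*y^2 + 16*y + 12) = (y + 6)/(y^2 + 4*y + 4)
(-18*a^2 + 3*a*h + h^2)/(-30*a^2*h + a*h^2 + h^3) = (3*a - h)/(h*(5*a - h))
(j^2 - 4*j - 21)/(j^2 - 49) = (j + 3)/(j + 7)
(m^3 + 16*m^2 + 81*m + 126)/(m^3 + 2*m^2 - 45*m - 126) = (m + 7)/(m - 7)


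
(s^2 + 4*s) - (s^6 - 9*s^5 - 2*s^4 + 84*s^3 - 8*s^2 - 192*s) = -s^6 + 9*s^5 + 2*s^4 - 84*s^3 + 9*s^2 + 196*s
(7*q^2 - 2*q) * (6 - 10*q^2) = -70*q^4 + 20*q^3 + 42*q^2 - 12*q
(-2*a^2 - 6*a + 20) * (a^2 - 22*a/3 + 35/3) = -2*a^4 + 26*a^3/3 + 122*a^2/3 - 650*a/3 + 700/3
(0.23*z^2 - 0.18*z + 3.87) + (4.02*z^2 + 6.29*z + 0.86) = 4.25*z^2 + 6.11*z + 4.73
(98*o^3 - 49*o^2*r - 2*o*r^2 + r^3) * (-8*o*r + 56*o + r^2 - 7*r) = -784*o^4*r + 5488*o^4 + 490*o^3*r^2 - 3430*o^3*r - 33*o^2*r^3 + 231*o^2*r^2 - 10*o*r^4 + 70*o*r^3 + r^5 - 7*r^4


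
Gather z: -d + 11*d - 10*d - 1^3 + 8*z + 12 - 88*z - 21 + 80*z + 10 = 0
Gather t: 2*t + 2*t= 4*t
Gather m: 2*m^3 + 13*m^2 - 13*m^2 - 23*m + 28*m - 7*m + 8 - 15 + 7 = 2*m^3 - 2*m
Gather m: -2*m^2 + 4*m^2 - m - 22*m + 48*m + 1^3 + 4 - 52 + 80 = 2*m^2 + 25*m + 33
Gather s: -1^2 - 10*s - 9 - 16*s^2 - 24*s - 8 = -16*s^2 - 34*s - 18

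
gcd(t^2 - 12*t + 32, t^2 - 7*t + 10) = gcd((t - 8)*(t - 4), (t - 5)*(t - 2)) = 1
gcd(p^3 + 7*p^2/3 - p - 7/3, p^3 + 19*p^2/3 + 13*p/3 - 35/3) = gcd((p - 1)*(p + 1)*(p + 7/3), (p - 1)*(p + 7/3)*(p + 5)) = p^2 + 4*p/3 - 7/3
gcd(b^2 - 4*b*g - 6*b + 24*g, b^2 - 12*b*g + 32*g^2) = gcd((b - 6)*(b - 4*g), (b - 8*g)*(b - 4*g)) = b - 4*g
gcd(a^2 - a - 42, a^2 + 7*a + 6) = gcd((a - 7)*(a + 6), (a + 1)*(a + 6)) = a + 6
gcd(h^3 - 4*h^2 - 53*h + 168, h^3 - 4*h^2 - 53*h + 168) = h^3 - 4*h^2 - 53*h + 168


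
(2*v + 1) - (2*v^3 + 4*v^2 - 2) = -2*v^3 - 4*v^2 + 2*v + 3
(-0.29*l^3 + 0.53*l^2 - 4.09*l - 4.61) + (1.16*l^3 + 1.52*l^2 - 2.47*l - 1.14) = 0.87*l^3 + 2.05*l^2 - 6.56*l - 5.75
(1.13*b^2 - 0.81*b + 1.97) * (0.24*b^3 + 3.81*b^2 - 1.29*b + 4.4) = 0.2712*b^5 + 4.1109*b^4 - 4.071*b^3 + 13.5226*b^2 - 6.1053*b + 8.668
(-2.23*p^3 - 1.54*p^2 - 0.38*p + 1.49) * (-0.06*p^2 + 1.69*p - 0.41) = 0.1338*p^5 - 3.6763*p^4 - 1.6655*p^3 - 0.1002*p^2 + 2.6739*p - 0.6109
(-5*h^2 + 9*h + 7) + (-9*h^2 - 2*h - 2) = -14*h^2 + 7*h + 5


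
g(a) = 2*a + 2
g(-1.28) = -0.56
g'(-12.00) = 2.00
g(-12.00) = -22.00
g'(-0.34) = 2.00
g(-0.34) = 1.32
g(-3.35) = -4.70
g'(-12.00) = 2.00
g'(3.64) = 2.00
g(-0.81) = 0.38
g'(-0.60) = 2.00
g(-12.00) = -22.00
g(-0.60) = 0.80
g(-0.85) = 0.30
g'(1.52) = 2.00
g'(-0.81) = 2.00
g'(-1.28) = 2.00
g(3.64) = 9.28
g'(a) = 2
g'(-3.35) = 2.00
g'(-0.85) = 2.00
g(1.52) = 5.04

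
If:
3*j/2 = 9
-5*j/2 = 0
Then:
No Solution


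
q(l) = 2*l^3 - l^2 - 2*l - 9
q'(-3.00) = 58.00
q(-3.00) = -66.00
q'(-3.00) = 58.00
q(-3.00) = -66.00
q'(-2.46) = 39.23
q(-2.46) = -39.91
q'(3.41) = 60.95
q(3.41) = 51.86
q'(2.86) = 41.36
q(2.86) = 23.89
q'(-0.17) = -1.49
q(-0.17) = -8.70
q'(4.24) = 97.39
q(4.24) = 116.99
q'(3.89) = 81.01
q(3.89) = 85.82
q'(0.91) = 1.15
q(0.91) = -10.14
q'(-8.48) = 446.42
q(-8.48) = -1283.55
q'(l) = 6*l^2 - 2*l - 2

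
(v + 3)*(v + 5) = v^2 + 8*v + 15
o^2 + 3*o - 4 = (o - 1)*(o + 4)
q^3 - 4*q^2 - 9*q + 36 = (q - 4)*(q - 3)*(q + 3)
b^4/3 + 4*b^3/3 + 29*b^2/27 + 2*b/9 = b*(b/3 + 1)*(b + 1/3)*(b + 2/3)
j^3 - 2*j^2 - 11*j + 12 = (j - 4)*(j - 1)*(j + 3)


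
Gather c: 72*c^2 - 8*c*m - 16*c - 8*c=72*c^2 + c*(-8*m - 24)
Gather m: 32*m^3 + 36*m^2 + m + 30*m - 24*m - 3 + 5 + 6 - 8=32*m^3 + 36*m^2 + 7*m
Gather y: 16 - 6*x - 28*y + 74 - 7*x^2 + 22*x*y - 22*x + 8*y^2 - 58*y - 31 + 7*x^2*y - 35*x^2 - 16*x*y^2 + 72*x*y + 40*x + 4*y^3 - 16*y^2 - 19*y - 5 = -42*x^2 + 12*x + 4*y^3 + y^2*(-16*x - 8) + y*(7*x^2 + 94*x - 105) + 54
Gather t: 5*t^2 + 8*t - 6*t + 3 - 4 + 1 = 5*t^2 + 2*t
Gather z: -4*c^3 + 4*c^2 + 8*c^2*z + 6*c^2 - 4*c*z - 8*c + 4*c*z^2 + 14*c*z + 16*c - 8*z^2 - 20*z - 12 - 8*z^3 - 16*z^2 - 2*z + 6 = -4*c^3 + 10*c^2 + 8*c - 8*z^3 + z^2*(4*c - 24) + z*(8*c^2 + 10*c - 22) - 6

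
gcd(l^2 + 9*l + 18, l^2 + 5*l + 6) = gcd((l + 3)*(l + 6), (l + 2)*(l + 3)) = l + 3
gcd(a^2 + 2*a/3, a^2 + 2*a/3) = a^2 + 2*a/3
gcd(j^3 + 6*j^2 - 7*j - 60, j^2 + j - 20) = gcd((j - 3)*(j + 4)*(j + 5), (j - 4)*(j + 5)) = j + 5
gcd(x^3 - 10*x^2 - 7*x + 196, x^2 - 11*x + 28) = x - 7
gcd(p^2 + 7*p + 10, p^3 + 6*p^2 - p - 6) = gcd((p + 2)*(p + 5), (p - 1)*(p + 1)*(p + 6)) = 1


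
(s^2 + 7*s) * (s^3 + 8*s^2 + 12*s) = s^5 + 15*s^4 + 68*s^3 + 84*s^2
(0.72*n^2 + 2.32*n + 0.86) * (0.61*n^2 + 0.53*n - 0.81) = 0.4392*n^4 + 1.7968*n^3 + 1.171*n^2 - 1.4234*n - 0.6966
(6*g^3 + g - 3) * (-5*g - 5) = -30*g^4 - 30*g^3 - 5*g^2 + 10*g + 15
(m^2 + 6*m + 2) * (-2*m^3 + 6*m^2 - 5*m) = -2*m^5 - 6*m^4 + 27*m^3 - 18*m^2 - 10*m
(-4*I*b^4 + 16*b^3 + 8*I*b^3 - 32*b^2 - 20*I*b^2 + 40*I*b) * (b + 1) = -4*I*b^5 + 16*b^4 + 4*I*b^4 - 16*b^3 - 12*I*b^3 - 32*b^2 + 20*I*b^2 + 40*I*b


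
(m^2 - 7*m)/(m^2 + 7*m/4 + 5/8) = 8*m*(m - 7)/(8*m^2 + 14*m + 5)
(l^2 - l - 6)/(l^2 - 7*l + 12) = (l + 2)/(l - 4)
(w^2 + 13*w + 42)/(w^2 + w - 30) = (w + 7)/(w - 5)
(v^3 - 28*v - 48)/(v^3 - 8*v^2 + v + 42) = (v^2 - 2*v - 24)/(v^2 - 10*v + 21)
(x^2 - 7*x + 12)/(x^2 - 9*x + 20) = (x - 3)/(x - 5)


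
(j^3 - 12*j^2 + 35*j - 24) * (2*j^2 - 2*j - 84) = 2*j^5 - 26*j^4 + 10*j^3 + 890*j^2 - 2892*j + 2016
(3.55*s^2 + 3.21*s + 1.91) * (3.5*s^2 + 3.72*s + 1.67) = 12.425*s^4 + 24.441*s^3 + 24.5547*s^2 + 12.4659*s + 3.1897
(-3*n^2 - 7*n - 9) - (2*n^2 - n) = -5*n^2 - 6*n - 9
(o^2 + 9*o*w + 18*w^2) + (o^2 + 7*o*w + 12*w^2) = 2*o^2 + 16*o*w + 30*w^2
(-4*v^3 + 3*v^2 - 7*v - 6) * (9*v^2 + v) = -36*v^5 + 23*v^4 - 60*v^3 - 61*v^2 - 6*v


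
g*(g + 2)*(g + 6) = g^3 + 8*g^2 + 12*g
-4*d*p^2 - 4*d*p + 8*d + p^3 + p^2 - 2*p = (-4*d + p)*(p - 1)*(p + 2)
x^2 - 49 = (x - 7)*(x + 7)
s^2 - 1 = (s - 1)*(s + 1)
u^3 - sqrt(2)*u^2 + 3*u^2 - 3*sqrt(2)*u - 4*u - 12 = (u + 3)*(u - 2*sqrt(2))*(u + sqrt(2))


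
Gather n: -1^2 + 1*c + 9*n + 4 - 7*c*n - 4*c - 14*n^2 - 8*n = -3*c - 14*n^2 + n*(1 - 7*c) + 3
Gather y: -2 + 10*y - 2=10*y - 4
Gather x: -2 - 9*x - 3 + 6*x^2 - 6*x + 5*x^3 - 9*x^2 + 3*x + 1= 5*x^3 - 3*x^2 - 12*x - 4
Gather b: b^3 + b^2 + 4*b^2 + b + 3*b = b^3 + 5*b^2 + 4*b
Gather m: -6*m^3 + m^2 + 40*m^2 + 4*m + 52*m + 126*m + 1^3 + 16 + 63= -6*m^3 + 41*m^2 + 182*m + 80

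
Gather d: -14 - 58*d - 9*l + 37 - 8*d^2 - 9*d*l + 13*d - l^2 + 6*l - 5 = -8*d^2 + d*(-9*l - 45) - l^2 - 3*l + 18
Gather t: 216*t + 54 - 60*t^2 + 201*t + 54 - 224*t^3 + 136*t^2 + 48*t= -224*t^3 + 76*t^2 + 465*t + 108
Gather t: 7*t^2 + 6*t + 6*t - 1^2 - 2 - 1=7*t^2 + 12*t - 4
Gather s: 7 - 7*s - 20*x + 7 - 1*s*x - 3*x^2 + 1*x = s*(-x - 7) - 3*x^2 - 19*x + 14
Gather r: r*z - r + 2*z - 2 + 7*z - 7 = r*(z - 1) + 9*z - 9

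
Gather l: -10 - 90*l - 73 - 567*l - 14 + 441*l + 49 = -216*l - 48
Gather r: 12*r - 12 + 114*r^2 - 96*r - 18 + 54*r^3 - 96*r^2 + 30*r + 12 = 54*r^3 + 18*r^2 - 54*r - 18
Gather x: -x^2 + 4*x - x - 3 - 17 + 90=-x^2 + 3*x + 70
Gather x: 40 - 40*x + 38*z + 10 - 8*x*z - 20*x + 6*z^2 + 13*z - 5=x*(-8*z - 60) + 6*z^2 + 51*z + 45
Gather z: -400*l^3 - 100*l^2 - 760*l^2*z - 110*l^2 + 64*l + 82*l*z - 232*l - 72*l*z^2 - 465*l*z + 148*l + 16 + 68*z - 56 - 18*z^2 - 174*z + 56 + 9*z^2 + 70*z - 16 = -400*l^3 - 210*l^2 - 20*l + z^2*(-72*l - 9) + z*(-760*l^2 - 383*l - 36)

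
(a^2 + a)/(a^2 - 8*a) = (a + 1)/(a - 8)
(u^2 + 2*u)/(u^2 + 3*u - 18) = u*(u + 2)/(u^2 + 3*u - 18)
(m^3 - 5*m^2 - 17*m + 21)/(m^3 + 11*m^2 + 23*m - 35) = (m^2 - 4*m - 21)/(m^2 + 12*m + 35)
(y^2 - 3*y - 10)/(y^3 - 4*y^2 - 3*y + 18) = (y - 5)/(y^2 - 6*y + 9)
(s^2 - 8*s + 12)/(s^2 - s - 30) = (s - 2)/(s + 5)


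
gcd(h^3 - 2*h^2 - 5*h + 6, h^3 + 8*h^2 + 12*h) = h + 2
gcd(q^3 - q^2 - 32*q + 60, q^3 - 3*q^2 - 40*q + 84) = q^2 + 4*q - 12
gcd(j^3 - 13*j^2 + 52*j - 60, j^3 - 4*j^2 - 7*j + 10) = j - 5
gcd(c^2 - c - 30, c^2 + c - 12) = 1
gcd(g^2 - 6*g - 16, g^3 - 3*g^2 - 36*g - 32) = g - 8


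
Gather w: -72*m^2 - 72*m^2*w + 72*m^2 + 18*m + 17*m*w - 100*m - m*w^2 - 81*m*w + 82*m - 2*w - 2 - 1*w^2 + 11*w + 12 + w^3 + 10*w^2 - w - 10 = w^3 + w^2*(9 - m) + w*(-72*m^2 - 64*m + 8)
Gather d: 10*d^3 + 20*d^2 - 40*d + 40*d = 10*d^3 + 20*d^2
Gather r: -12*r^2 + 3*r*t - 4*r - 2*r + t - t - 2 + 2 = -12*r^2 + r*(3*t - 6)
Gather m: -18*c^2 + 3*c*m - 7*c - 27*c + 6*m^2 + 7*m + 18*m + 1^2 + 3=-18*c^2 - 34*c + 6*m^2 + m*(3*c + 25) + 4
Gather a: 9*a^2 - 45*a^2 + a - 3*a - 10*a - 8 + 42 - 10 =-36*a^2 - 12*a + 24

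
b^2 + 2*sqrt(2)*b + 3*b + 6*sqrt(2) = (b + 3)*(b + 2*sqrt(2))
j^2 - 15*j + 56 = (j - 8)*(j - 7)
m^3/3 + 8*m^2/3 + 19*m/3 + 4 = (m/3 + 1/3)*(m + 3)*(m + 4)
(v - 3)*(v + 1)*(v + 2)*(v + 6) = v^4 + 6*v^3 - 7*v^2 - 48*v - 36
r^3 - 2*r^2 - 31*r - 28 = (r - 7)*(r + 1)*(r + 4)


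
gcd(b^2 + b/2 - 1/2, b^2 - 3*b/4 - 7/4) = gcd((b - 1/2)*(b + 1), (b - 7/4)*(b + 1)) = b + 1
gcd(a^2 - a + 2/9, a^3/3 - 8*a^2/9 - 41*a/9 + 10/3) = a - 2/3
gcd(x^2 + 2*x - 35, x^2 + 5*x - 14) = x + 7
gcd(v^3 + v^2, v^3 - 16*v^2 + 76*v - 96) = 1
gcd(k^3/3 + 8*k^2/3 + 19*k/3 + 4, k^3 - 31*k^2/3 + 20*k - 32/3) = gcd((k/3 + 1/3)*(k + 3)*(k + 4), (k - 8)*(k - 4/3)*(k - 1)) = 1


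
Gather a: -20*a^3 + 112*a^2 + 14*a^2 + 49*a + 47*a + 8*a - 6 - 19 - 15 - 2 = -20*a^3 + 126*a^2 + 104*a - 42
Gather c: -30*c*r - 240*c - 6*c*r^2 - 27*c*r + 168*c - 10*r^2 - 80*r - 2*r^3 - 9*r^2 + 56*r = c*(-6*r^2 - 57*r - 72) - 2*r^3 - 19*r^2 - 24*r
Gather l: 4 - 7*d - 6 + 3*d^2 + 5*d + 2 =3*d^2 - 2*d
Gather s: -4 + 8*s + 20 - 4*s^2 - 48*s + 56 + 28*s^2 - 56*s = 24*s^2 - 96*s + 72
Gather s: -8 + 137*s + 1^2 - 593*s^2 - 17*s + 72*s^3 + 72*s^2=72*s^3 - 521*s^2 + 120*s - 7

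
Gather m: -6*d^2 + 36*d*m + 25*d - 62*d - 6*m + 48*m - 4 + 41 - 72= -6*d^2 - 37*d + m*(36*d + 42) - 35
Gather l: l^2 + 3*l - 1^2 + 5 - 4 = l^2 + 3*l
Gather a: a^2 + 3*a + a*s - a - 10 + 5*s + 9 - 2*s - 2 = a^2 + a*(s + 2) + 3*s - 3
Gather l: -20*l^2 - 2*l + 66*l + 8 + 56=-20*l^2 + 64*l + 64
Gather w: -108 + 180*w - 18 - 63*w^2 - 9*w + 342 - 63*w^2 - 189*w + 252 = -126*w^2 - 18*w + 468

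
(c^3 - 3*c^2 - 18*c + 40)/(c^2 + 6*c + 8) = (c^2 - 7*c + 10)/(c + 2)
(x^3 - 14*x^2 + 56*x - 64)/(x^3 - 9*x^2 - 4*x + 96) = (x - 2)/(x + 3)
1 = 1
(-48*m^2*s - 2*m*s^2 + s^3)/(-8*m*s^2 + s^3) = (6*m + s)/s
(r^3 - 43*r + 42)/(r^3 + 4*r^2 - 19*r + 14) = (r - 6)/(r - 2)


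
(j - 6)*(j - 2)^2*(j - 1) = j^4 - 11*j^3 + 38*j^2 - 52*j + 24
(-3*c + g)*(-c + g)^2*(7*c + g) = -21*c^4 + 46*c^3*g - 28*c^2*g^2 + 2*c*g^3 + g^4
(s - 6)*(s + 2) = s^2 - 4*s - 12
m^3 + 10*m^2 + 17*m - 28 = (m - 1)*(m + 4)*(m + 7)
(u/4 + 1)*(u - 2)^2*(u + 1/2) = u^4/4 + u^3/8 - 3*u^2 + 5*u/2 + 2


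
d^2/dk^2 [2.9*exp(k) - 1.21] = 2.9*exp(k)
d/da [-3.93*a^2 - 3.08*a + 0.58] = -7.86*a - 3.08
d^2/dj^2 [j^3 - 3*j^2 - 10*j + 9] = 6*j - 6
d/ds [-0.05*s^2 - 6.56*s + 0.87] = -0.1*s - 6.56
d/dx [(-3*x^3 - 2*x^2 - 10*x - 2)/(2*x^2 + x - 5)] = (-6*x^4 - 6*x^3 + 63*x^2 + 28*x + 52)/(4*x^4 + 4*x^3 - 19*x^2 - 10*x + 25)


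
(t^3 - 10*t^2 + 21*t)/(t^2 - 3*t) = t - 7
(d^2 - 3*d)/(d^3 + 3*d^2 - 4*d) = (d - 3)/(d^2 + 3*d - 4)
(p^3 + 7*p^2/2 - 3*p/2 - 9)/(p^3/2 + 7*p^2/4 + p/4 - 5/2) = 2*(2*p^2 + 3*p - 9)/(2*p^2 + 3*p - 5)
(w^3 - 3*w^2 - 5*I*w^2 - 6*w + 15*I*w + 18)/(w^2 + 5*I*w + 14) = (w^2 - 3*w*(1 + I) + 9*I)/(w + 7*I)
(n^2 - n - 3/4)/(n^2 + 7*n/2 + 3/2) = (n - 3/2)/(n + 3)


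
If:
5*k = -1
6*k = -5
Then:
No Solution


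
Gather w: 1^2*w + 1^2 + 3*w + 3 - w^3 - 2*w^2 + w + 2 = -w^3 - 2*w^2 + 5*w + 6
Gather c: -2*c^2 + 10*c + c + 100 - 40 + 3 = -2*c^2 + 11*c + 63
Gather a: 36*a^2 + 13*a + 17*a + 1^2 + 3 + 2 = 36*a^2 + 30*a + 6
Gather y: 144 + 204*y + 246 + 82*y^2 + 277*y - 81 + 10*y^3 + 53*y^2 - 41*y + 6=10*y^3 + 135*y^2 + 440*y + 315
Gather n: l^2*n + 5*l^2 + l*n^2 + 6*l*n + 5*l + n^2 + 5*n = 5*l^2 + 5*l + n^2*(l + 1) + n*(l^2 + 6*l + 5)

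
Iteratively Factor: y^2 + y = (y + 1)*(y)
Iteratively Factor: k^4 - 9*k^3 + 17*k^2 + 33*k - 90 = (k - 3)*(k^3 - 6*k^2 - k + 30) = (k - 5)*(k - 3)*(k^2 - k - 6) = (k - 5)*(k - 3)*(k + 2)*(k - 3)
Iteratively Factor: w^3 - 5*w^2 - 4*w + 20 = (w + 2)*(w^2 - 7*w + 10) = (w - 5)*(w + 2)*(w - 2)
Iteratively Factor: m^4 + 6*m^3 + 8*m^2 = (m)*(m^3 + 6*m^2 + 8*m) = m*(m + 4)*(m^2 + 2*m) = m^2*(m + 4)*(m + 2)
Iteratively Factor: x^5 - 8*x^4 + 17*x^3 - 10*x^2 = (x)*(x^4 - 8*x^3 + 17*x^2 - 10*x) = x^2*(x^3 - 8*x^2 + 17*x - 10) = x^2*(x - 1)*(x^2 - 7*x + 10) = x^2*(x - 5)*(x - 1)*(x - 2)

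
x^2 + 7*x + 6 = (x + 1)*(x + 6)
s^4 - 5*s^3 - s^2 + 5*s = s*(s - 5)*(s - 1)*(s + 1)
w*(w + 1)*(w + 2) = w^3 + 3*w^2 + 2*w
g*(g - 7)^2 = g^3 - 14*g^2 + 49*g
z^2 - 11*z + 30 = (z - 6)*(z - 5)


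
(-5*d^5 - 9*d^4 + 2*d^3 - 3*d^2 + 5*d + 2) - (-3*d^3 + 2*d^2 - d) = -5*d^5 - 9*d^4 + 5*d^3 - 5*d^2 + 6*d + 2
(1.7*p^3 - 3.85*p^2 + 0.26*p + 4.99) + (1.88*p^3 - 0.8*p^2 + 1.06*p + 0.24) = 3.58*p^3 - 4.65*p^2 + 1.32*p + 5.23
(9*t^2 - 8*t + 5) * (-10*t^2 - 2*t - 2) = -90*t^4 + 62*t^3 - 52*t^2 + 6*t - 10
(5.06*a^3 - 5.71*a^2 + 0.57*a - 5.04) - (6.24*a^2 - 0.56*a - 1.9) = 5.06*a^3 - 11.95*a^2 + 1.13*a - 3.14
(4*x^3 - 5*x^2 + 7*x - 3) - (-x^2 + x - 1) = 4*x^3 - 4*x^2 + 6*x - 2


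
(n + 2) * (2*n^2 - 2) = 2*n^3 + 4*n^2 - 2*n - 4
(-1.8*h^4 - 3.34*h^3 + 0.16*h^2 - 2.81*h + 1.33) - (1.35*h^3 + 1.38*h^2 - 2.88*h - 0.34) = -1.8*h^4 - 4.69*h^3 - 1.22*h^2 + 0.0699999999999998*h + 1.67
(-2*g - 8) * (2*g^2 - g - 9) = -4*g^3 - 14*g^2 + 26*g + 72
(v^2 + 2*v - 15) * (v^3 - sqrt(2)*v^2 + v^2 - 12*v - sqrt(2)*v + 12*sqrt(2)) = v^5 - sqrt(2)*v^4 + 3*v^4 - 25*v^3 - 3*sqrt(2)*v^3 - 39*v^2 + 25*sqrt(2)*v^2 + 39*sqrt(2)*v + 180*v - 180*sqrt(2)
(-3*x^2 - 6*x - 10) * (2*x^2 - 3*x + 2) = -6*x^4 - 3*x^3 - 8*x^2 + 18*x - 20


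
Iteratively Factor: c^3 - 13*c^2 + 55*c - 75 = (c - 5)*(c^2 - 8*c + 15) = (c - 5)^2*(c - 3)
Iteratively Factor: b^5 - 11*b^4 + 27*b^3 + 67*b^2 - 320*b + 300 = (b - 2)*(b^4 - 9*b^3 + 9*b^2 + 85*b - 150) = (b - 2)^2*(b^3 - 7*b^2 - 5*b + 75) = (b - 5)*(b - 2)^2*(b^2 - 2*b - 15) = (b - 5)^2*(b - 2)^2*(b + 3)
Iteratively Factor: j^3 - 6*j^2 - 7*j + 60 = (j - 4)*(j^2 - 2*j - 15) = (j - 4)*(j + 3)*(j - 5)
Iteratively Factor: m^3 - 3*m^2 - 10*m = (m - 5)*(m^2 + 2*m) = m*(m - 5)*(m + 2)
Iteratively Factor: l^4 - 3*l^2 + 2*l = (l)*(l^3 - 3*l + 2) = l*(l - 1)*(l^2 + l - 2) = l*(l - 1)^2*(l + 2)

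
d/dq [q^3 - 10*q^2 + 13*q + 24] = 3*q^2 - 20*q + 13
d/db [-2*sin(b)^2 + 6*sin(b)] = 2*(3 - 2*sin(b))*cos(b)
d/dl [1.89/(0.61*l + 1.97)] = -1.1529/(0.61*l + 1.97)^2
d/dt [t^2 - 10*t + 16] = 2*t - 10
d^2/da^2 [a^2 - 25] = 2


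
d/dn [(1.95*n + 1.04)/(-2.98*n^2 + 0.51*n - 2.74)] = (5.811*n^2 + 6.1984*n - 5.8734)/(8.8804*n^4 - 3.0396*n^3 + 16.5905*n^2 - 2.7948*n + 7.5076)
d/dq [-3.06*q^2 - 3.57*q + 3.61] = -6.12*q - 3.57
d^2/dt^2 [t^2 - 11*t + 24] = 2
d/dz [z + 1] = 1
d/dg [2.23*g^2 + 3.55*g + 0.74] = 4.46*g + 3.55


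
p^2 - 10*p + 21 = (p - 7)*(p - 3)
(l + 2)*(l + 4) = l^2 + 6*l + 8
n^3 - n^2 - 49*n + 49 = (n - 7)*(n - 1)*(n + 7)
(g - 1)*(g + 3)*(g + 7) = g^3 + 9*g^2 + 11*g - 21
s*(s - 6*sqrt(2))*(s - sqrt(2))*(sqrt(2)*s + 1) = sqrt(2)*s^4 - 13*s^3 + 5*sqrt(2)*s^2 + 12*s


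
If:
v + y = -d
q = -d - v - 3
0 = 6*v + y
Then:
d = -5*y/6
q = y - 3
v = -y/6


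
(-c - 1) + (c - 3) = -4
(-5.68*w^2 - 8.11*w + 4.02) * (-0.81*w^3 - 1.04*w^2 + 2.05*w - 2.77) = 4.6008*w^5 + 12.4763*w^4 - 6.4658*w^3 - 5.0727*w^2 + 30.7057*w - 11.1354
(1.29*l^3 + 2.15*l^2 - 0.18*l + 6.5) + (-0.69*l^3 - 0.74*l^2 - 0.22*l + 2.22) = 0.6*l^3 + 1.41*l^2 - 0.4*l + 8.72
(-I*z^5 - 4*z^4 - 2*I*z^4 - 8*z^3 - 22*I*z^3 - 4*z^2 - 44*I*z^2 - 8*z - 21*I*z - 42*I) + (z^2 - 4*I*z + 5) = -I*z^5 - 4*z^4 - 2*I*z^4 - 8*z^3 - 22*I*z^3 - 3*z^2 - 44*I*z^2 - 8*z - 25*I*z + 5 - 42*I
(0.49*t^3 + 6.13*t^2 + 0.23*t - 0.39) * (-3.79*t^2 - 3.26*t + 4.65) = -1.8571*t^5 - 24.8301*t^4 - 18.577*t^3 + 29.2328*t^2 + 2.3409*t - 1.8135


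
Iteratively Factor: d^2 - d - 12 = (d - 4)*(d + 3)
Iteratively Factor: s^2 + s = (s + 1)*(s)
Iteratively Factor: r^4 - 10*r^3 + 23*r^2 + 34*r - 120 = (r - 3)*(r^3 - 7*r^2 + 2*r + 40) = (r - 3)*(r + 2)*(r^2 - 9*r + 20) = (r - 4)*(r - 3)*(r + 2)*(r - 5)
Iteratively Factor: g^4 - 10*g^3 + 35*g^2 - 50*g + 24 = (g - 1)*(g^3 - 9*g^2 + 26*g - 24) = (g - 4)*(g - 1)*(g^2 - 5*g + 6) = (g - 4)*(g - 3)*(g - 1)*(g - 2)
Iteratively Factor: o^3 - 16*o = (o - 4)*(o^2 + 4*o) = (o - 4)*(o + 4)*(o)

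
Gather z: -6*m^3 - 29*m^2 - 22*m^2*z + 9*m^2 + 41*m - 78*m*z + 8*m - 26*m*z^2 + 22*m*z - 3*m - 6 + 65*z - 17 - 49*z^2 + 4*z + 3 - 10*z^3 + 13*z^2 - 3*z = -6*m^3 - 20*m^2 + 46*m - 10*z^3 + z^2*(-26*m - 36) + z*(-22*m^2 - 56*m + 66) - 20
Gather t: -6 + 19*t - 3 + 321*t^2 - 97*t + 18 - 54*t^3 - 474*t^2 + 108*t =-54*t^3 - 153*t^2 + 30*t + 9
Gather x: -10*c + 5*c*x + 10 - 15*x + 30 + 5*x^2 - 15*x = -10*c + 5*x^2 + x*(5*c - 30) + 40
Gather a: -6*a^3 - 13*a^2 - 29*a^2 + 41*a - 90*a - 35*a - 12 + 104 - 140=-6*a^3 - 42*a^2 - 84*a - 48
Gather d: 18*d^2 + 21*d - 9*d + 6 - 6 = 18*d^2 + 12*d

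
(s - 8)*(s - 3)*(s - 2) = s^3 - 13*s^2 + 46*s - 48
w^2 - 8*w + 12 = (w - 6)*(w - 2)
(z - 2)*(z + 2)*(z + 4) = z^3 + 4*z^2 - 4*z - 16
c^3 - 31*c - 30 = (c - 6)*(c + 1)*(c + 5)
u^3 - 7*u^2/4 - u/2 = u*(u - 2)*(u + 1/4)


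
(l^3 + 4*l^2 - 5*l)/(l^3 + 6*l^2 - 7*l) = (l + 5)/(l + 7)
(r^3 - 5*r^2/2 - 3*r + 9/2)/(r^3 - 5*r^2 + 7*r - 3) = (r + 3/2)/(r - 1)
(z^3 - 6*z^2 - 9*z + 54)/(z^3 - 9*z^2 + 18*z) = (z + 3)/z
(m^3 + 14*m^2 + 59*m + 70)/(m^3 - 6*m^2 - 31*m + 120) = (m^2 + 9*m + 14)/(m^2 - 11*m + 24)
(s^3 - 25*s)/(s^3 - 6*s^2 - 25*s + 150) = s/(s - 6)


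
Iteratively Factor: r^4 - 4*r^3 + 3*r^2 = (r - 1)*(r^3 - 3*r^2) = r*(r - 1)*(r^2 - 3*r) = r*(r - 3)*(r - 1)*(r)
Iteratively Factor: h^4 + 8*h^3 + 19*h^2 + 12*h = (h + 1)*(h^3 + 7*h^2 + 12*h) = h*(h + 1)*(h^2 + 7*h + 12) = h*(h + 1)*(h + 3)*(h + 4)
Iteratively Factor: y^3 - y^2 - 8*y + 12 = (y + 3)*(y^2 - 4*y + 4) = (y - 2)*(y + 3)*(y - 2)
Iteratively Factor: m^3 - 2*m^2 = (m)*(m^2 - 2*m) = m^2*(m - 2)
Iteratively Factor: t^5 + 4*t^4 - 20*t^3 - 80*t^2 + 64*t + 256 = (t - 4)*(t^4 + 8*t^3 + 12*t^2 - 32*t - 64) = (t - 4)*(t + 2)*(t^3 + 6*t^2 - 32) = (t - 4)*(t - 2)*(t + 2)*(t^2 + 8*t + 16) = (t - 4)*(t - 2)*(t + 2)*(t + 4)*(t + 4)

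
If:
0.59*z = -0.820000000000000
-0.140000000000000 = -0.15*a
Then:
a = 0.93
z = -1.39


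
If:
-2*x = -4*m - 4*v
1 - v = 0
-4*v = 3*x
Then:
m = -5/3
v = 1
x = -4/3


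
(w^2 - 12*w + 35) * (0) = 0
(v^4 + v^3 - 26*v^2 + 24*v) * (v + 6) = v^5 + 7*v^4 - 20*v^3 - 132*v^2 + 144*v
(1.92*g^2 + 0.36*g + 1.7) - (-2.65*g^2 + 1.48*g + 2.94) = 4.57*g^2 - 1.12*g - 1.24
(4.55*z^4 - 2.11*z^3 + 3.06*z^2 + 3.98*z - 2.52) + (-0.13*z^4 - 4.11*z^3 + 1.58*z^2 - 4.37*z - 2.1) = 4.42*z^4 - 6.22*z^3 + 4.64*z^2 - 0.39*z - 4.62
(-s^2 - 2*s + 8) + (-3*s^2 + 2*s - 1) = 7 - 4*s^2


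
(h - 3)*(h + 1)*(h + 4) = h^3 + 2*h^2 - 11*h - 12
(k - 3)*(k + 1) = k^2 - 2*k - 3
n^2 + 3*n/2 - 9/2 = (n - 3/2)*(n + 3)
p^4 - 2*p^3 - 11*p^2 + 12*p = p*(p - 4)*(p - 1)*(p + 3)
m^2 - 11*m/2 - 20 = (m - 8)*(m + 5/2)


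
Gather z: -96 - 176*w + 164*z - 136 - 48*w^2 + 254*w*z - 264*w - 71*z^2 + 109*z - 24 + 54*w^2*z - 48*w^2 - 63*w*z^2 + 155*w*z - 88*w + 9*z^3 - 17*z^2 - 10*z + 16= -96*w^2 - 528*w + 9*z^3 + z^2*(-63*w - 88) + z*(54*w^2 + 409*w + 263) - 240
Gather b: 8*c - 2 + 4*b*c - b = b*(4*c - 1) + 8*c - 2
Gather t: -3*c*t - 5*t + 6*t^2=6*t^2 + t*(-3*c - 5)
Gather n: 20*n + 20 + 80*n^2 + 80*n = 80*n^2 + 100*n + 20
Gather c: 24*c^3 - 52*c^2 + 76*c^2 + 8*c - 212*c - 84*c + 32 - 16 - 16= 24*c^3 + 24*c^2 - 288*c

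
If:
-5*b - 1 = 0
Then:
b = -1/5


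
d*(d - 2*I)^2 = d^3 - 4*I*d^2 - 4*d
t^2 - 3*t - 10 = (t - 5)*(t + 2)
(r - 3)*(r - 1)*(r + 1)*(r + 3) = r^4 - 10*r^2 + 9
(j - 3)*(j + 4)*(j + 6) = j^3 + 7*j^2 - 6*j - 72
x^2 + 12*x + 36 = (x + 6)^2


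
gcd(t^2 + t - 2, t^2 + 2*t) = t + 2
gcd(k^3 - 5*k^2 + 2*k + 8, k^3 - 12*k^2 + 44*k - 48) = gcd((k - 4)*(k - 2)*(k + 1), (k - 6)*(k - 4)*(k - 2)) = k^2 - 6*k + 8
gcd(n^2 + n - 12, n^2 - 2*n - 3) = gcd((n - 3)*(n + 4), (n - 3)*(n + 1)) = n - 3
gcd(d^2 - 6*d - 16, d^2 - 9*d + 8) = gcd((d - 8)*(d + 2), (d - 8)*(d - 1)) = d - 8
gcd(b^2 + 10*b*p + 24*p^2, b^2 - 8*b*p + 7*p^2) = 1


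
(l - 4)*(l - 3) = l^2 - 7*l + 12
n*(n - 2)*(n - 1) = n^3 - 3*n^2 + 2*n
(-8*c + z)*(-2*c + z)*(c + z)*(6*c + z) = 96*c^4 + 52*c^3*z - 48*c^2*z^2 - 3*c*z^3 + z^4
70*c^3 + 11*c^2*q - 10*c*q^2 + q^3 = (-7*c + q)*(-5*c + q)*(2*c + q)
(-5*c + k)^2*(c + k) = 25*c^3 + 15*c^2*k - 9*c*k^2 + k^3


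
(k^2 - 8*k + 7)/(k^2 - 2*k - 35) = (k - 1)/(k + 5)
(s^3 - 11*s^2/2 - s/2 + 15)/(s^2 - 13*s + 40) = (s^2 - s/2 - 3)/(s - 8)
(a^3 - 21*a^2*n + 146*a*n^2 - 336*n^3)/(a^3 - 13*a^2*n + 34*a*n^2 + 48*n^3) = (a - 7*n)/(a + n)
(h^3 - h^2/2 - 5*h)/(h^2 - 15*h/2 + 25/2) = h*(h + 2)/(h - 5)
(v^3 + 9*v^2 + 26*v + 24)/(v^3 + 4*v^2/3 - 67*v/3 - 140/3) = 3*(v^2 + 5*v + 6)/(3*v^2 - 8*v - 35)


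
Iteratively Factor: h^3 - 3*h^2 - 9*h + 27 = (h + 3)*(h^2 - 6*h + 9) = (h - 3)*(h + 3)*(h - 3)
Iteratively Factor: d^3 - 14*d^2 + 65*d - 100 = (d - 4)*(d^2 - 10*d + 25) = (d - 5)*(d - 4)*(d - 5)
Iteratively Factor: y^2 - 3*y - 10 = (y + 2)*(y - 5)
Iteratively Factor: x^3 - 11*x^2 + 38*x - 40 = (x - 2)*(x^2 - 9*x + 20) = (x - 4)*(x - 2)*(x - 5)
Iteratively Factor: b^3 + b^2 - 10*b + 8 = (b - 1)*(b^2 + 2*b - 8) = (b - 1)*(b + 4)*(b - 2)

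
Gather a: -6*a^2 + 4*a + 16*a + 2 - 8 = -6*a^2 + 20*a - 6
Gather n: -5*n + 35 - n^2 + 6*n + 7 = -n^2 + n + 42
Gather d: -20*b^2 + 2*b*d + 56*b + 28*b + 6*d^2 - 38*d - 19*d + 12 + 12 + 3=-20*b^2 + 84*b + 6*d^2 + d*(2*b - 57) + 27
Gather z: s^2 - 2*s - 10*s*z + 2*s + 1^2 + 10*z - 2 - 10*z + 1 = s^2 - 10*s*z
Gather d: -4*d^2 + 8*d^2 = 4*d^2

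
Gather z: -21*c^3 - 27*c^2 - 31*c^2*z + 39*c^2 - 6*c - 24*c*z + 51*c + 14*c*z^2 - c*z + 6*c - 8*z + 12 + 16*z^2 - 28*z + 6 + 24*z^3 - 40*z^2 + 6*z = -21*c^3 + 12*c^2 + 51*c + 24*z^3 + z^2*(14*c - 24) + z*(-31*c^2 - 25*c - 30) + 18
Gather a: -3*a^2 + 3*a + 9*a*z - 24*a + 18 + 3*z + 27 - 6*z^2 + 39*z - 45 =-3*a^2 + a*(9*z - 21) - 6*z^2 + 42*z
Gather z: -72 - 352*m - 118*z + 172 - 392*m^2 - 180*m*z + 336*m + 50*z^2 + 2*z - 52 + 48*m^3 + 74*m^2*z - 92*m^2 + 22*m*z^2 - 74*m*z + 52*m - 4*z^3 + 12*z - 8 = 48*m^3 - 484*m^2 + 36*m - 4*z^3 + z^2*(22*m + 50) + z*(74*m^2 - 254*m - 104) + 40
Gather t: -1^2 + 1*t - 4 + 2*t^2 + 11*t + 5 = 2*t^2 + 12*t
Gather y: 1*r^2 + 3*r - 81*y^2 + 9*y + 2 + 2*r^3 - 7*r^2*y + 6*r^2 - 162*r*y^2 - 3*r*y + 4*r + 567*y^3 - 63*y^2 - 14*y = 2*r^3 + 7*r^2 + 7*r + 567*y^3 + y^2*(-162*r - 144) + y*(-7*r^2 - 3*r - 5) + 2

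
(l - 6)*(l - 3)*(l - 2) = l^3 - 11*l^2 + 36*l - 36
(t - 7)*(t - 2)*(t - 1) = t^3 - 10*t^2 + 23*t - 14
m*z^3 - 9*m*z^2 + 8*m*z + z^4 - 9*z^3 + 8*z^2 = z*(m + z)*(z - 8)*(z - 1)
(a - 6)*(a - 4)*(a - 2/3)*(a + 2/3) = a^4 - 10*a^3 + 212*a^2/9 + 40*a/9 - 32/3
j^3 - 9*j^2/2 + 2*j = j*(j - 4)*(j - 1/2)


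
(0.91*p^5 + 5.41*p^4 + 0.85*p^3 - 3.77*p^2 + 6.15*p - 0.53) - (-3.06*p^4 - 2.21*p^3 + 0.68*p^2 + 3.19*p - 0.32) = 0.91*p^5 + 8.47*p^4 + 3.06*p^3 - 4.45*p^2 + 2.96*p - 0.21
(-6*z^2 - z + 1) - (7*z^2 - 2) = -13*z^2 - z + 3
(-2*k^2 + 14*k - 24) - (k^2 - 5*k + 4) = -3*k^2 + 19*k - 28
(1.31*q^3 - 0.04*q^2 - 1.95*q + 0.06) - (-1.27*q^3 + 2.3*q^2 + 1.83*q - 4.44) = 2.58*q^3 - 2.34*q^2 - 3.78*q + 4.5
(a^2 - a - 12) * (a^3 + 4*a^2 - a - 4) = a^5 + 3*a^4 - 17*a^3 - 51*a^2 + 16*a + 48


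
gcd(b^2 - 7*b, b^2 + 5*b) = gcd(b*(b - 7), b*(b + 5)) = b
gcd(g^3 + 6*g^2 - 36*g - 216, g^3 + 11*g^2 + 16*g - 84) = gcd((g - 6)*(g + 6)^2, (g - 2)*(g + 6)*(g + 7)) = g + 6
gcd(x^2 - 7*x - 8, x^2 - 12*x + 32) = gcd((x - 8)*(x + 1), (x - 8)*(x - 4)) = x - 8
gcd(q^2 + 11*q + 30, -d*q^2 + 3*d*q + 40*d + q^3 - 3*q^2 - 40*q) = q + 5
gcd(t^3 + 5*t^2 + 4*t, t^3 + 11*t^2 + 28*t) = t^2 + 4*t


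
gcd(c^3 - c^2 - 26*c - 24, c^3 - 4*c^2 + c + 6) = c + 1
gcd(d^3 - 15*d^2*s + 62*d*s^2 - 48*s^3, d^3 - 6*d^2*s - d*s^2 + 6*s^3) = d^2 - 7*d*s + 6*s^2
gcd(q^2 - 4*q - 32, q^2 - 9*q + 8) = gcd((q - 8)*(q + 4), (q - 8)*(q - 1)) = q - 8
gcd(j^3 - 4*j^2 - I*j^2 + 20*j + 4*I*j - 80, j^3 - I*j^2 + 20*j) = j^2 - I*j + 20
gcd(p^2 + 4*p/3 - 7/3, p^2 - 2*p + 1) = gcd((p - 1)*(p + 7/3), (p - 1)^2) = p - 1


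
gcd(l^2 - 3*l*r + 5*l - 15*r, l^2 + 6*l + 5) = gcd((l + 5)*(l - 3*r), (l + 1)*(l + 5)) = l + 5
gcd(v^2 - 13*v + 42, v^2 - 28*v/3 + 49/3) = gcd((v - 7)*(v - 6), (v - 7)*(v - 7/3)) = v - 7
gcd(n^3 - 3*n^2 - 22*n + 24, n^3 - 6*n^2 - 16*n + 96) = n^2 - 2*n - 24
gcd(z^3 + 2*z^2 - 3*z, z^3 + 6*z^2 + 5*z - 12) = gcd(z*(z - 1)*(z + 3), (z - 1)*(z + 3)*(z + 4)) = z^2 + 2*z - 3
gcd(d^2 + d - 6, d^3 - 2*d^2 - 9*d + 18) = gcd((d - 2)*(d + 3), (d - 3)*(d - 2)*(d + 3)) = d^2 + d - 6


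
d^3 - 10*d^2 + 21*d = d*(d - 7)*(d - 3)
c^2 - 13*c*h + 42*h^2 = (c - 7*h)*(c - 6*h)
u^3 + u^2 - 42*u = u*(u - 6)*(u + 7)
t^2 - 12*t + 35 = (t - 7)*(t - 5)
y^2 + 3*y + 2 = (y + 1)*(y + 2)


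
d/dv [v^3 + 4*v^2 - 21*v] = 3*v^2 + 8*v - 21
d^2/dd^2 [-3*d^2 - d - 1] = -6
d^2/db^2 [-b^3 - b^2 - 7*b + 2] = -6*b - 2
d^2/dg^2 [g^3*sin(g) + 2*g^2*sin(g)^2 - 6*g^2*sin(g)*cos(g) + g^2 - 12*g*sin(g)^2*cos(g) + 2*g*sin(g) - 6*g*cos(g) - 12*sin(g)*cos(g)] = -g^3*sin(g) + 12*g^2*sin(2*g) + 6*g^2*cos(g) + 4*g^2*cos(2*g) + 4*g*sin(g) + 8*g*sin(2*g) + 9*g*cos(g) - 24*g*cos(2*g) - 27*g*cos(3*g) + 18*sin(g) + 18*sin(2*g) - 18*sin(3*g) + 4*cos(g) - 2*cos(2*g) + 4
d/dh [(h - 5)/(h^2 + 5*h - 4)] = (h^2 + 5*h - (h - 5)*(2*h + 5) - 4)/(h^2 + 5*h - 4)^2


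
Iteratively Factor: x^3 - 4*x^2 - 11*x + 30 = (x + 3)*(x^2 - 7*x + 10) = (x - 2)*(x + 3)*(x - 5)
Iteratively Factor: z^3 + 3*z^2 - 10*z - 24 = (z - 3)*(z^2 + 6*z + 8) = (z - 3)*(z + 2)*(z + 4)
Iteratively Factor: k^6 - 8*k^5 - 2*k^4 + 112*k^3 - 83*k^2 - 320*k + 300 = (k + 2)*(k^5 - 10*k^4 + 18*k^3 + 76*k^2 - 235*k + 150) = (k + 2)*(k + 3)*(k^4 - 13*k^3 + 57*k^2 - 95*k + 50) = (k - 2)*(k + 2)*(k + 3)*(k^3 - 11*k^2 + 35*k - 25) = (k - 5)*(k - 2)*(k + 2)*(k + 3)*(k^2 - 6*k + 5) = (k - 5)*(k - 2)*(k - 1)*(k + 2)*(k + 3)*(k - 5)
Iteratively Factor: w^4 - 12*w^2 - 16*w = (w + 2)*(w^3 - 2*w^2 - 8*w) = w*(w + 2)*(w^2 - 2*w - 8) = w*(w + 2)^2*(w - 4)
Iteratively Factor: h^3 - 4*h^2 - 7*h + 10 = (h + 2)*(h^2 - 6*h + 5) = (h - 1)*(h + 2)*(h - 5)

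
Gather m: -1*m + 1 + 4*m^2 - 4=4*m^2 - m - 3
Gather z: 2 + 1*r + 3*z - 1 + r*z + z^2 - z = r + z^2 + z*(r + 2) + 1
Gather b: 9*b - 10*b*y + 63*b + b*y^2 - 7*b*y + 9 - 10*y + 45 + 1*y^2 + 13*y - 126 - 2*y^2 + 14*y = b*(y^2 - 17*y + 72) - y^2 + 17*y - 72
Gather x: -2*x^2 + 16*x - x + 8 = -2*x^2 + 15*x + 8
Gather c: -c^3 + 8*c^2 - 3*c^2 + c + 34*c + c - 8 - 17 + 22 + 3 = -c^3 + 5*c^2 + 36*c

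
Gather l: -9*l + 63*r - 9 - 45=-9*l + 63*r - 54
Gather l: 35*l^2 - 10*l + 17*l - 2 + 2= 35*l^2 + 7*l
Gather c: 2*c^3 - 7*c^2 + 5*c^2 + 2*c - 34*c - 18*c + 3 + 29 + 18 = 2*c^3 - 2*c^2 - 50*c + 50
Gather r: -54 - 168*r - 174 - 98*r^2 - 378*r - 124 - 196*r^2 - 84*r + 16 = -294*r^2 - 630*r - 336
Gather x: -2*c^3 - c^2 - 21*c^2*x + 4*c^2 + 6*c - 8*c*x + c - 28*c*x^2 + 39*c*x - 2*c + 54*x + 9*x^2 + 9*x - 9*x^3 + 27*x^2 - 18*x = -2*c^3 + 3*c^2 + 5*c - 9*x^3 + x^2*(36 - 28*c) + x*(-21*c^2 + 31*c + 45)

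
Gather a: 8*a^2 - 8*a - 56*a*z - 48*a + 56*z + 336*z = 8*a^2 + a*(-56*z - 56) + 392*z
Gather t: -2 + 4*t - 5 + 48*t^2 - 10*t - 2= 48*t^2 - 6*t - 9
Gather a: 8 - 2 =6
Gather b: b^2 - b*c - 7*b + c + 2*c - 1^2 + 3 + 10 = b^2 + b*(-c - 7) + 3*c + 12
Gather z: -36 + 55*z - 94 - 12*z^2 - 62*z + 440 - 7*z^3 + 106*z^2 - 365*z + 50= -7*z^3 + 94*z^2 - 372*z + 360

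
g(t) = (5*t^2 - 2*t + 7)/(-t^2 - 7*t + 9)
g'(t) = (2*t + 7)*(5*t^2 - 2*t + 7)/(-t^2 - 7*t + 9)^2 + (10*t - 2)/(-t^2 - 7*t + 9) = (-37*t^2 + 104*t + 31)/(t^4 + 14*t^3 + 31*t^2 - 126*t + 81)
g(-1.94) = 1.58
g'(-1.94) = -0.88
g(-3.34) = 3.27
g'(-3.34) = -1.62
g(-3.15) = 2.98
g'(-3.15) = -1.49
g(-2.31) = 1.93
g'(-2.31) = -1.03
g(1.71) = -3.09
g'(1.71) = 2.90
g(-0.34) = 0.73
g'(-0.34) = -0.07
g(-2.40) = 2.03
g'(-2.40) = -1.07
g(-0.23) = 0.73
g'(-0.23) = 0.05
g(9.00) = -2.92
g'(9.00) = -0.11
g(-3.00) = 2.76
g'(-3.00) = -1.39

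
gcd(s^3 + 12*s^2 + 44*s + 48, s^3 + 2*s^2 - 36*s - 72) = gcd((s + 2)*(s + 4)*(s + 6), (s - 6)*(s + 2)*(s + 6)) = s^2 + 8*s + 12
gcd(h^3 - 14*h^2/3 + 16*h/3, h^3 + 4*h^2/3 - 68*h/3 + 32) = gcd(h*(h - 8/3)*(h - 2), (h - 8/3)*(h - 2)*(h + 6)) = h^2 - 14*h/3 + 16/3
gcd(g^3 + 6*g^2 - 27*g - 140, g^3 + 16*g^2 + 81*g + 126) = g + 7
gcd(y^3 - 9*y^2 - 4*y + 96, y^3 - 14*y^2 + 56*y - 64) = y^2 - 12*y + 32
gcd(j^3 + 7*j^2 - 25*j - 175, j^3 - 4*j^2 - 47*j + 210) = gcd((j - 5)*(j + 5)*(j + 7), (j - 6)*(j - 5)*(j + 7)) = j^2 + 2*j - 35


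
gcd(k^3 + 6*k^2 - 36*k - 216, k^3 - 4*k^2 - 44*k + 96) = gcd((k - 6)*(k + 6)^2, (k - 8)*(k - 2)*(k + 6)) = k + 6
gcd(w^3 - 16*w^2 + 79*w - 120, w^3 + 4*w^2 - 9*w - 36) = w - 3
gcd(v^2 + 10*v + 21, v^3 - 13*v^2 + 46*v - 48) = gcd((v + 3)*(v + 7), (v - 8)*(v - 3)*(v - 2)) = 1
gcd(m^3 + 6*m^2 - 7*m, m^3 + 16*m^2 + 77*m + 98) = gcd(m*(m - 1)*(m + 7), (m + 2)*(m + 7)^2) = m + 7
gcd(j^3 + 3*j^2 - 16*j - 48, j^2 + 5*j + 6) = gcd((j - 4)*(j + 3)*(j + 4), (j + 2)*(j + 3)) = j + 3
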